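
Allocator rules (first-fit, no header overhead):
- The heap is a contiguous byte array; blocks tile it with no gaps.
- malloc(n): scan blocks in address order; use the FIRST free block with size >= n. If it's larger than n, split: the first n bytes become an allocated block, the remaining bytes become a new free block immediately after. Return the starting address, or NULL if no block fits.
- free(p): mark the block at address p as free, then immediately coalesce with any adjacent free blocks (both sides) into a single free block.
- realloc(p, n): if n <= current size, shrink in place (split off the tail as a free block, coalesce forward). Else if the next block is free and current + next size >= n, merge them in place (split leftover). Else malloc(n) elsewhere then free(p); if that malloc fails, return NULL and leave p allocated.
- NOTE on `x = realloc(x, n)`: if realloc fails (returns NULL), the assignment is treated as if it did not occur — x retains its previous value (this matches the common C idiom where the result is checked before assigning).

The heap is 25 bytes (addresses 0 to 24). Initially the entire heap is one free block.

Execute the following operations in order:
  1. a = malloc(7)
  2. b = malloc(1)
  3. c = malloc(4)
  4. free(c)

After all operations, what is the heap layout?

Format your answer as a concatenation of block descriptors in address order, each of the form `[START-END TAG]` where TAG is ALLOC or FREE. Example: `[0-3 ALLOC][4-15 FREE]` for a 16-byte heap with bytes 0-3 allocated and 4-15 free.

Answer: [0-6 ALLOC][7-7 ALLOC][8-24 FREE]

Derivation:
Op 1: a = malloc(7) -> a = 0; heap: [0-6 ALLOC][7-24 FREE]
Op 2: b = malloc(1) -> b = 7; heap: [0-6 ALLOC][7-7 ALLOC][8-24 FREE]
Op 3: c = malloc(4) -> c = 8; heap: [0-6 ALLOC][7-7 ALLOC][8-11 ALLOC][12-24 FREE]
Op 4: free(c) -> (freed c); heap: [0-6 ALLOC][7-7 ALLOC][8-24 FREE]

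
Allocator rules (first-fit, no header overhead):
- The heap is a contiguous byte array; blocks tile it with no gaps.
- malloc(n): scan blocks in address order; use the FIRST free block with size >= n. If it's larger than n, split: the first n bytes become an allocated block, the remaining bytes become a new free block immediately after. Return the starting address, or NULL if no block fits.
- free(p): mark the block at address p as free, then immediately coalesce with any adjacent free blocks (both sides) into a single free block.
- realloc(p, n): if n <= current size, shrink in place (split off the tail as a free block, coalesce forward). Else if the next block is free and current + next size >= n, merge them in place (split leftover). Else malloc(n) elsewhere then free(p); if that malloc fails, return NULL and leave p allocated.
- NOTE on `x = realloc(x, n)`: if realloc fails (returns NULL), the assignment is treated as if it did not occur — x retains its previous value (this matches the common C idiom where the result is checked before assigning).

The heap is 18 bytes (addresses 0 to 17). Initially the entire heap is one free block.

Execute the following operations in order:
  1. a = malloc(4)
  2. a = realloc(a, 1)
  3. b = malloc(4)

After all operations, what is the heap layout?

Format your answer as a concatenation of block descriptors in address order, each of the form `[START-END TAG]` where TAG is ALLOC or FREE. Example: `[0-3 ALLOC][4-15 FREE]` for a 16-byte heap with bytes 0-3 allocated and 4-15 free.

Op 1: a = malloc(4) -> a = 0; heap: [0-3 ALLOC][4-17 FREE]
Op 2: a = realloc(a, 1) -> a = 0; heap: [0-0 ALLOC][1-17 FREE]
Op 3: b = malloc(4) -> b = 1; heap: [0-0 ALLOC][1-4 ALLOC][5-17 FREE]

Answer: [0-0 ALLOC][1-4 ALLOC][5-17 FREE]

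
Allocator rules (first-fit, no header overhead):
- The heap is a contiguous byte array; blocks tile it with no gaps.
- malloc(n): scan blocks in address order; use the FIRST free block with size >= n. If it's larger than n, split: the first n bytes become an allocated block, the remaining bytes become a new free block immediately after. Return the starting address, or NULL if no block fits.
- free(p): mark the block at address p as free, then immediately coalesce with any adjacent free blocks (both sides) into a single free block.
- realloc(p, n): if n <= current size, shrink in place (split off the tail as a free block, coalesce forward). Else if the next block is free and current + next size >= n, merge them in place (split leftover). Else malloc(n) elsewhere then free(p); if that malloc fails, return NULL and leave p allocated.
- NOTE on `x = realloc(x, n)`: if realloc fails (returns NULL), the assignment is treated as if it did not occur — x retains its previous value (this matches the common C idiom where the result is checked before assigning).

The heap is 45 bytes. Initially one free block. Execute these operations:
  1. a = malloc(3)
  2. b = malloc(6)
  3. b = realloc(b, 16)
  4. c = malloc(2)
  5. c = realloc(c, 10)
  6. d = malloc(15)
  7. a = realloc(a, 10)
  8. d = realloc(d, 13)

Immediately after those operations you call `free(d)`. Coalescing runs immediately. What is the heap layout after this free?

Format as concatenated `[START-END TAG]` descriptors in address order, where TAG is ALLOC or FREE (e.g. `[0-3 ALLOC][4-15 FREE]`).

Op 1: a = malloc(3) -> a = 0; heap: [0-2 ALLOC][3-44 FREE]
Op 2: b = malloc(6) -> b = 3; heap: [0-2 ALLOC][3-8 ALLOC][9-44 FREE]
Op 3: b = realloc(b, 16) -> b = 3; heap: [0-2 ALLOC][3-18 ALLOC][19-44 FREE]
Op 4: c = malloc(2) -> c = 19; heap: [0-2 ALLOC][3-18 ALLOC][19-20 ALLOC][21-44 FREE]
Op 5: c = realloc(c, 10) -> c = 19; heap: [0-2 ALLOC][3-18 ALLOC][19-28 ALLOC][29-44 FREE]
Op 6: d = malloc(15) -> d = 29; heap: [0-2 ALLOC][3-18 ALLOC][19-28 ALLOC][29-43 ALLOC][44-44 FREE]
Op 7: a = realloc(a, 10) -> NULL (a unchanged); heap: [0-2 ALLOC][3-18 ALLOC][19-28 ALLOC][29-43 ALLOC][44-44 FREE]
Op 8: d = realloc(d, 13) -> d = 29; heap: [0-2 ALLOC][3-18 ALLOC][19-28 ALLOC][29-41 ALLOC][42-44 FREE]
free(d): d = 29 -> block [29-41 ALLOC]; mark free, coalesce with adjacent free neighbors -> [0-2 ALLOC][3-18 ALLOC][19-28 ALLOC][29-44 FREE]

Answer: [0-2 ALLOC][3-18 ALLOC][19-28 ALLOC][29-44 FREE]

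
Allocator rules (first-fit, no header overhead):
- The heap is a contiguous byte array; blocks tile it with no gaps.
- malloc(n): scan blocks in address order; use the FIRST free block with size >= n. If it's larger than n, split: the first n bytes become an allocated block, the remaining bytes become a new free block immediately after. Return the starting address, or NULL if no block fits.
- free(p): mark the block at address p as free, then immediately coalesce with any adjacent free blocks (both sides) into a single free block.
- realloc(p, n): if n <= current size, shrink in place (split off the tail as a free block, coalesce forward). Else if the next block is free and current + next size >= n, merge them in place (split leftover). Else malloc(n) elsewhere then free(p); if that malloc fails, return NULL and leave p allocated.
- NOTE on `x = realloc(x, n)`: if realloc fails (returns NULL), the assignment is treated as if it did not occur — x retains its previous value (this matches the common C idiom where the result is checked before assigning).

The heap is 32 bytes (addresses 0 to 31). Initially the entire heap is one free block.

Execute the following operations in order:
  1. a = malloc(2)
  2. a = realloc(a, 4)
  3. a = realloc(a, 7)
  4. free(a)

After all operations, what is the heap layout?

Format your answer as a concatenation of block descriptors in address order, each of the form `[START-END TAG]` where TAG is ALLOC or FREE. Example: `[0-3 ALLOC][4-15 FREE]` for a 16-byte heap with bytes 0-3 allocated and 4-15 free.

Op 1: a = malloc(2) -> a = 0; heap: [0-1 ALLOC][2-31 FREE]
Op 2: a = realloc(a, 4) -> a = 0; heap: [0-3 ALLOC][4-31 FREE]
Op 3: a = realloc(a, 7) -> a = 0; heap: [0-6 ALLOC][7-31 FREE]
Op 4: free(a) -> (freed a); heap: [0-31 FREE]

Answer: [0-31 FREE]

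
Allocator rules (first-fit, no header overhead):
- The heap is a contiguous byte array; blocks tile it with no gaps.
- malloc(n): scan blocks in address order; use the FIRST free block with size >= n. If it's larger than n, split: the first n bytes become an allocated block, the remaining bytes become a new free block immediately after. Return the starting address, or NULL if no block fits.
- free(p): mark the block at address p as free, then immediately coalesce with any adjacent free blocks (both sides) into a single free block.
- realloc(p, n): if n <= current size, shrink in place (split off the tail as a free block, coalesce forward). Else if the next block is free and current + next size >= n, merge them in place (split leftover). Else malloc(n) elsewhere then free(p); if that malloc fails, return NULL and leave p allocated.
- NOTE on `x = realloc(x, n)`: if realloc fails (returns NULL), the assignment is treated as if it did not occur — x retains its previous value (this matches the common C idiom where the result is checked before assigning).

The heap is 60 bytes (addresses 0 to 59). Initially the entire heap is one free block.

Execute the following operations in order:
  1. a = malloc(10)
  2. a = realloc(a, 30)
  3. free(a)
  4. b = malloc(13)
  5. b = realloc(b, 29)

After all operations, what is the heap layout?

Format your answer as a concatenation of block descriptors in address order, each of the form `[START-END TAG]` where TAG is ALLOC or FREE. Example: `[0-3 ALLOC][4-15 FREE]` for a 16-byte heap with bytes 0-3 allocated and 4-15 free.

Answer: [0-28 ALLOC][29-59 FREE]

Derivation:
Op 1: a = malloc(10) -> a = 0; heap: [0-9 ALLOC][10-59 FREE]
Op 2: a = realloc(a, 30) -> a = 0; heap: [0-29 ALLOC][30-59 FREE]
Op 3: free(a) -> (freed a); heap: [0-59 FREE]
Op 4: b = malloc(13) -> b = 0; heap: [0-12 ALLOC][13-59 FREE]
Op 5: b = realloc(b, 29) -> b = 0; heap: [0-28 ALLOC][29-59 FREE]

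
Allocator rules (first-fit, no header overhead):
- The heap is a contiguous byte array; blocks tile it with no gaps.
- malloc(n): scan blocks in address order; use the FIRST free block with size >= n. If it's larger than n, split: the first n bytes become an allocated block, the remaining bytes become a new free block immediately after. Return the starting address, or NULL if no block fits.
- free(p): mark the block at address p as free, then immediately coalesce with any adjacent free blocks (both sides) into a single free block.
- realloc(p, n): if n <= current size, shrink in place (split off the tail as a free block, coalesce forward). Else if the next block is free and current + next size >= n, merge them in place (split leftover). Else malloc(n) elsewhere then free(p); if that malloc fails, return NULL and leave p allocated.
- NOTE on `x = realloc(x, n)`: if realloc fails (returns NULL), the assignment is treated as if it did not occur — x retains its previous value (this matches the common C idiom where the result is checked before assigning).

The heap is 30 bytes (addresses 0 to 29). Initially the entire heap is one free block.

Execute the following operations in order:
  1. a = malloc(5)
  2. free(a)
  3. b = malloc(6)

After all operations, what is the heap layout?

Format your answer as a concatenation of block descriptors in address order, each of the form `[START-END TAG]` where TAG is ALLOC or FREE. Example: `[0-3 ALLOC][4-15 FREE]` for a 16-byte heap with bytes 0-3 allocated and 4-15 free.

Op 1: a = malloc(5) -> a = 0; heap: [0-4 ALLOC][5-29 FREE]
Op 2: free(a) -> (freed a); heap: [0-29 FREE]
Op 3: b = malloc(6) -> b = 0; heap: [0-5 ALLOC][6-29 FREE]

Answer: [0-5 ALLOC][6-29 FREE]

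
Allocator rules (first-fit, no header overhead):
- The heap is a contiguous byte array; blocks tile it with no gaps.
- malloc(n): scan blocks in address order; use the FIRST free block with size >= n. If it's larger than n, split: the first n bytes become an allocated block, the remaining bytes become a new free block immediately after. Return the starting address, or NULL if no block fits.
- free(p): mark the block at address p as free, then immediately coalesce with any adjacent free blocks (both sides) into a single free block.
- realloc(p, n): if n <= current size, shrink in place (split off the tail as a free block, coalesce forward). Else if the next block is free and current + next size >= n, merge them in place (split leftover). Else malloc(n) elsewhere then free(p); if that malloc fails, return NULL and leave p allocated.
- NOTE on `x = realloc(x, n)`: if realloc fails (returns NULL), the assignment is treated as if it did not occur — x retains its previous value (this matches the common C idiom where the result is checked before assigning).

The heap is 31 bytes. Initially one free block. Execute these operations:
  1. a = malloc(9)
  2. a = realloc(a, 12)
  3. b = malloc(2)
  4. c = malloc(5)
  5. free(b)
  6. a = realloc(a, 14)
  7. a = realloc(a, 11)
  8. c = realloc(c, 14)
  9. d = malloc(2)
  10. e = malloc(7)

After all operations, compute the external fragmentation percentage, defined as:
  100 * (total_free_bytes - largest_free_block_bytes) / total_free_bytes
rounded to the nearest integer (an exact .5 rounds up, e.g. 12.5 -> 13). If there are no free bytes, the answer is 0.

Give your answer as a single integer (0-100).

Answer: 25

Derivation:
Op 1: a = malloc(9) -> a = 0; heap: [0-8 ALLOC][9-30 FREE]
Op 2: a = realloc(a, 12) -> a = 0; heap: [0-11 ALLOC][12-30 FREE]
Op 3: b = malloc(2) -> b = 12; heap: [0-11 ALLOC][12-13 ALLOC][14-30 FREE]
Op 4: c = malloc(5) -> c = 14; heap: [0-11 ALLOC][12-13 ALLOC][14-18 ALLOC][19-30 FREE]
Op 5: free(b) -> (freed b); heap: [0-11 ALLOC][12-13 FREE][14-18 ALLOC][19-30 FREE]
Op 6: a = realloc(a, 14) -> a = 0; heap: [0-13 ALLOC][14-18 ALLOC][19-30 FREE]
Op 7: a = realloc(a, 11) -> a = 0; heap: [0-10 ALLOC][11-13 FREE][14-18 ALLOC][19-30 FREE]
Op 8: c = realloc(c, 14) -> c = 14; heap: [0-10 ALLOC][11-13 FREE][14-27 ALLOC][28-30 FREE]
Op 9: d = malloc(2) -> d = 11; heap: [0-10 ALLOC][11-12 ALLOC][13-13 FREE][14-27 ALLOC][28-30 FREE]
Op 10: e = malloc(7) -> e = NULL; heap: [0-10 ALLOC][11-12 ALLOC][13-13 FREE][14-27 ALLOC][28-30 FREE]
Free blocks: [1 3] total_free=4 largest=3 -> 100*(4-3)/4 = 100/4 = 25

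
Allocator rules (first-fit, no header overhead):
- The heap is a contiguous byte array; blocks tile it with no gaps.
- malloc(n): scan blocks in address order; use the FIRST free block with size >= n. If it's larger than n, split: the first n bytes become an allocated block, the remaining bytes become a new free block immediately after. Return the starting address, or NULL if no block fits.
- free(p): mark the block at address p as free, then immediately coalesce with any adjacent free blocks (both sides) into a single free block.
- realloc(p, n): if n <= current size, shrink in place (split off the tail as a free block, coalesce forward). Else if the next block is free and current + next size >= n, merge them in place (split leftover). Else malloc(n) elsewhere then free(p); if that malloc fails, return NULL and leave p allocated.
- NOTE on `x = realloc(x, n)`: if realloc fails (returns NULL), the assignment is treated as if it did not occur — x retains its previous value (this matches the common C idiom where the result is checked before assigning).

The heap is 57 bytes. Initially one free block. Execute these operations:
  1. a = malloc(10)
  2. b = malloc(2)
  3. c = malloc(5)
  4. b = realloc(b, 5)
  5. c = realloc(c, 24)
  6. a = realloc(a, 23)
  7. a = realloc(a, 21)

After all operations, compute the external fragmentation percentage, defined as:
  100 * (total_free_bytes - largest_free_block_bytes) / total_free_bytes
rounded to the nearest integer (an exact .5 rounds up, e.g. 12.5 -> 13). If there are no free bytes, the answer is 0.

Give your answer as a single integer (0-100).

Answer: 39

Derivation:
Op 1: a = malloc(10) -> a = 0; heap: [0-9 ALLOC][10-56 FREE]
Op 2: b = malloc(2) -> b = 10; heap: [0-9 ALLOC][10-11 ALLOC][12-56 FREE]
Op 3: c = malloc(5) -> c = 12; heap: [0-9 ALLOC][10-11 ALLOC][12-16 ALLOC][17-56 FREE]
Op 4: b = realloc(b, 5) -> b = 17; heap: [0-9 ALLOC][10-11 FREE][12-16 ALLOC][17-21 ALLOC][22-56 FREE]
Op 5: c = realloc(c, 24) -> c = 22; heap: [0-9 ALLOC][10-16 FREE][17-21 ALLOC][22-45 ALLOC][46-56 FREE]
Op 6: a = realloc(a, 23) -> NULL (a unchanged); heap: [0-9 ALLOC][10-16 FREE][17-21 ALLOC][22-45 ALLOC][46-56 FREE]
Op 7: a = realloc(a, 21) -> NULL (a unchanged); heap: [0-9 ALLOC][10-16 FREE][17-21 ALLOC][22-45 ALLOC][46-56 FREE]
Free blocks: [7 11] total_free=18 largest=11 -> 100*(18-11)/18 = 700/18 ≈ 38.889 -> rounds to 39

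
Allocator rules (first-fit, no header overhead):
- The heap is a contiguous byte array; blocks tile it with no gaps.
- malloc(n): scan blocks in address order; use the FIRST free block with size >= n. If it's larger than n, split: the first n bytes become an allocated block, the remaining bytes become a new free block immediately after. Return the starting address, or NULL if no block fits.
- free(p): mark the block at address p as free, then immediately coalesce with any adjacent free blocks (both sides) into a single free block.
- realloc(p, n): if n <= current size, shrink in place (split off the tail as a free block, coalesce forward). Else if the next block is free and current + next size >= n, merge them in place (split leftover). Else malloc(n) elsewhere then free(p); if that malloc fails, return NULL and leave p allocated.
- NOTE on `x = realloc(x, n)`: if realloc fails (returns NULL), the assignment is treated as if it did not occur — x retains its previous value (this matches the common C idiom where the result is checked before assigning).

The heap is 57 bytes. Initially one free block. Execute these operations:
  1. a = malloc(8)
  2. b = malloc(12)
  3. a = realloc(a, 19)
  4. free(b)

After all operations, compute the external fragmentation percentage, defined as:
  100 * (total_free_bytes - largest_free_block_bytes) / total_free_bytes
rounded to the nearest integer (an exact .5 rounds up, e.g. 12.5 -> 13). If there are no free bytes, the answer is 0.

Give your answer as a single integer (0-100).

Op 1: a = malloc(8) -> a = 0; heap: [0-7 ALLOC][8-56 FREE]
Op 2: b = malloc(12) -> b = 8; heap: [0-7 ALLOC][8-19 ALLOC][20-56 FREE]
Op 3: a = realloc(a, 19) -> a = 20; heap: [0-7 FREE][8-19 ALLOC][20-38 ALLOC][39-56 FREE]
Op 4: free(b) -> (freed b); heap: [0-19 FREE][20-38 ALLOC][39-56 FREE]
Free blocks: [20 18] total_free=38 largest=20 -> 100*(38-20)/38 = 1800/38 ≈ 47.368 -> rounds to 47

Answer: 47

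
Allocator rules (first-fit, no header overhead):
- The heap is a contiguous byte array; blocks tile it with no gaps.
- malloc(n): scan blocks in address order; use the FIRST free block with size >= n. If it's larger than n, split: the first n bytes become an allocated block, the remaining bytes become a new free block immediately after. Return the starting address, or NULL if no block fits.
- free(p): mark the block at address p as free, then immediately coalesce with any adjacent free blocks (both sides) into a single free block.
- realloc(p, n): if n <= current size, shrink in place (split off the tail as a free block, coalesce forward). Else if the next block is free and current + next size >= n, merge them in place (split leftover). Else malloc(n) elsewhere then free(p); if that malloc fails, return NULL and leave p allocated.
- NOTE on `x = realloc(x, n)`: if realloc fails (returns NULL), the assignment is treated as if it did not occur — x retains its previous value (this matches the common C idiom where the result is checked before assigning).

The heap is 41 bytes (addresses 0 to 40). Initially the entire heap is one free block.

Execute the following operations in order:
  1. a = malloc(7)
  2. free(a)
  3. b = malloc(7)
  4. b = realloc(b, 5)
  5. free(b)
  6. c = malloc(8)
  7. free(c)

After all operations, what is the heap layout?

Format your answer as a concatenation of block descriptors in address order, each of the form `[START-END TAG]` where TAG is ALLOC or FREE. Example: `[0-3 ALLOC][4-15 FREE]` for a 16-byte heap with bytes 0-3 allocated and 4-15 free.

Answer: [0-40 FREE]

Derivation:
Op 1: a = malloc(7) -> a = 0; heap: [0-6 ALLOC][7-40 FREE]
Op 2: free(a) -> (freed a); heap: [0-40 FREE]
Op 3: b = malloc(7) -> b = 0; heap: [0-6 ALLOC][7-40 FREE]
Op 4: b = realloc(b, 5) -> b = 0; heap: [0-4 ALLOC][5-40 FREE]
Op 5: free(b) -> (freed b); heap: [0-40 FREE]
Op 6: c = malloc(8) -> c = 0; heap: [0-7 ALLOC][8-40 FREE]
Op 7: free(c) -> (freed c); heap: [0-40 FREE]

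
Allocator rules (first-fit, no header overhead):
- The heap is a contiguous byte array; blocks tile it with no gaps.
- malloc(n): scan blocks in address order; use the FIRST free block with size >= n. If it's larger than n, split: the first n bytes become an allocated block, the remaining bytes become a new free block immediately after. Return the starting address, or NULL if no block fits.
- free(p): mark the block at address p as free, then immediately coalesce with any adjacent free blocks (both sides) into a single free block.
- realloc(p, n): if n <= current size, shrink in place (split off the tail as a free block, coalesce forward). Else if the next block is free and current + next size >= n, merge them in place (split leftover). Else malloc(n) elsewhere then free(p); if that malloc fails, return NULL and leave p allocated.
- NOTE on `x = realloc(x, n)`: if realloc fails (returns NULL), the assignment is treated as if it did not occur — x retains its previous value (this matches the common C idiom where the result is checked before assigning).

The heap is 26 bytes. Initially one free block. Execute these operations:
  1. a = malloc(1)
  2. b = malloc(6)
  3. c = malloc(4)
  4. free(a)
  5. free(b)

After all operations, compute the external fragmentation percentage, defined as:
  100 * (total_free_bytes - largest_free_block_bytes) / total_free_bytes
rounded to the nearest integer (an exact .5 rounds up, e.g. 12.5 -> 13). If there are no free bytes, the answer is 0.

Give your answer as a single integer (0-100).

Answer: 32

Derivation:
Op 1: a = malloc(1) -> a = 0; heap: [0-0 ALLOC][1-25 FREE]
Op 2: b = malloc(6) -> b = 1; heap: [0-0 ALLOC][1-6 ALLOC][7-25 FREE]
Op 3: c = malloc(4) -> c = 7; heap: [0-0 ALLOC][1-6 ALLOC][7-10 ALLOC][11-25 FREE]
Op 4: free(a) -> (freed a); heap: [0-0 FREE][1-6 ALLOC][7-10 ALLOC][11-25 FREE]
Op 5: free(b) -> (freed b); heap: [0-6 FREE][7-10 ALLOC][11-25 FREE]
Free blocks: [7 15] total_free=22 largest=15 -> 100*(22-15)/22 = 700/22 ≈ 31.818 -> rounds to 32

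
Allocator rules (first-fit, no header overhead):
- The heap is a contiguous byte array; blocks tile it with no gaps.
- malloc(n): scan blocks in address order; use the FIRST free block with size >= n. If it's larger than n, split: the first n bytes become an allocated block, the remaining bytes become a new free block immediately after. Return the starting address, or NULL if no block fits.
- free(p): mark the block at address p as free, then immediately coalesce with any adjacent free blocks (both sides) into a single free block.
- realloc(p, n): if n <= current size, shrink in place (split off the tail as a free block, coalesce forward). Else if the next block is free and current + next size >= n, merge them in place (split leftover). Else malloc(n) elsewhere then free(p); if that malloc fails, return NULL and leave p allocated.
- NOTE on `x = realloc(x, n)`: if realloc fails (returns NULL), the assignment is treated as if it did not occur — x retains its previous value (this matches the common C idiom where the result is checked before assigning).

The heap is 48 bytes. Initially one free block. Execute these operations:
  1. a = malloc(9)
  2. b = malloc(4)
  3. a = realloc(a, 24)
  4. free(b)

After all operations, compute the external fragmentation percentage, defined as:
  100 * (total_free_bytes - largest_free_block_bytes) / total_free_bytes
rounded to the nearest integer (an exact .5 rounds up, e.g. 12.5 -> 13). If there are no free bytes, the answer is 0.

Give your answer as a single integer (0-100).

Op 1: a = malloc(9) -> a = 0; heap: [0-8 ALLOC][9-47 FREE]
Op 2: b = malloc(4) -> b = 9; heap: [0-8 ALLOC][9-12 ALLOC][13-47 FREE]
Op 3: a = realloc(a, 24) -> a = 13; heap: [0-8 FREE][9-12 ALLOC][13-36 ALLOC][37-47 FREE]
Op 4: free(b) -> (freed b); heap: [0-12 FREE][13-36 ALLOC][37-47 FREE]
Free blocks: [13 11] total_free=24 largest=13 -> 100*(24-13)/24 = 1100/24 ≈ 45.833 -> rounds to 46

Answer: 46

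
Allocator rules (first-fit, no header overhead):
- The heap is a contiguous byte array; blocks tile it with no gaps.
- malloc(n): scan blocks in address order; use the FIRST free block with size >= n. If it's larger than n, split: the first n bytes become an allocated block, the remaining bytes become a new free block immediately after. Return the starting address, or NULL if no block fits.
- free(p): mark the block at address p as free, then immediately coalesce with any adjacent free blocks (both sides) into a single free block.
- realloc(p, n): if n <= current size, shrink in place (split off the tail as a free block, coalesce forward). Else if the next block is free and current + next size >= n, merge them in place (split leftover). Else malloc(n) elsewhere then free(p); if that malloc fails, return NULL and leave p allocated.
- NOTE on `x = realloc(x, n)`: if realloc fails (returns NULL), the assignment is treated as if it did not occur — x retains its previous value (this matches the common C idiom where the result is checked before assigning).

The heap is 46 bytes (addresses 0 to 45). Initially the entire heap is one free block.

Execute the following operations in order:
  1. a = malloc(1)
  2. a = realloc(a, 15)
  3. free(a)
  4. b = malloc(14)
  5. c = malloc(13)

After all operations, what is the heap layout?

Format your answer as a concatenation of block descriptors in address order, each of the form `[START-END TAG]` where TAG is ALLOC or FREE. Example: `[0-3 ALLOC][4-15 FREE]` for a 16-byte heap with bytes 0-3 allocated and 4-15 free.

Op 1: a = malloc(1) -> a = 0; heap: [0-0 ALLOC][1-45 FREE]
Op 2: a = realloc(a, 15) -> a = 0; heap: [0-14 ALLOC][15-45 FREE]
Op 3: free(a) -> (freed a); heap: [0-45 FREE]
Op 4: b = malloc(14) -> b = 0; heap: [0-13 ALLOC][14-45 FREE]
Op 5: c = malloc(13) -> c = 14; heap: [0-13 ALLOC][14-26 ALLOC][27-45 FREE]

Answer: [0-13 ALLOC][14-26 ALLOC][27-45 FREE]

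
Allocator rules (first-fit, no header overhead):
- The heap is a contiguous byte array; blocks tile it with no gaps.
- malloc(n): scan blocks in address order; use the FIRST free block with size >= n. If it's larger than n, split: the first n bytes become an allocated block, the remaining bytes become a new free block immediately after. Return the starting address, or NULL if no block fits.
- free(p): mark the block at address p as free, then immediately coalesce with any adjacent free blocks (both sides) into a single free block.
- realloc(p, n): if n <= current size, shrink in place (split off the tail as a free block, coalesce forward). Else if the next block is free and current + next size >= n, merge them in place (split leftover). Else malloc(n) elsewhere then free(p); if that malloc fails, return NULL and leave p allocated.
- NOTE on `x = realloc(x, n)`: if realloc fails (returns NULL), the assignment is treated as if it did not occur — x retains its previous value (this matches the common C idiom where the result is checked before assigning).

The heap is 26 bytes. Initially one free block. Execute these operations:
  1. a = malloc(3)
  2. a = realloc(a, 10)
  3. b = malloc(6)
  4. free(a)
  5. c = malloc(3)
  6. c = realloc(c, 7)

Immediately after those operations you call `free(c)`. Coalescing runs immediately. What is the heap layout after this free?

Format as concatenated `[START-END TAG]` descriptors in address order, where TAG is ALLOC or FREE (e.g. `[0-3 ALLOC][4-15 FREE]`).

Op 1: a = malloc(3) -> a = 0; heap: [0-2 ALLOC][3-25 FREE]
Op 2: a = realloc(a, 10) -> a = 0; heap: [0-9 ALLOC][10-25 FREE]
Op 3: b = malloc(6) -> b = 10; heap: [0-9 ALLOC][10-15 ALLOC][16-25 FREE]
Op 4: free(a) -> (freed a); heap: [0-9 FREE][10-15 ALLOC][16-25 FREE]
Op 5: c = malloc(3) -> c = 0; heap: [0-2 ALLOC][3-9 FREE][10-15 ALLOC][16-25 FREE]
Op 6: c = realloc(c, 7) -> c = 0; heap: [0-6 ALLOC][7-9 FREE][10-15 ALLOC][16-25 FREE]
free(c): c = 0 -> block [0-6 ALLOC]; mark free, coalesce with adjacent free neighbors -> [0-9 FREE][10-15 ALLOC][16-25 FREE]

Answer: [0-9 FREE][10-15 ALLOC][16-25 FREE]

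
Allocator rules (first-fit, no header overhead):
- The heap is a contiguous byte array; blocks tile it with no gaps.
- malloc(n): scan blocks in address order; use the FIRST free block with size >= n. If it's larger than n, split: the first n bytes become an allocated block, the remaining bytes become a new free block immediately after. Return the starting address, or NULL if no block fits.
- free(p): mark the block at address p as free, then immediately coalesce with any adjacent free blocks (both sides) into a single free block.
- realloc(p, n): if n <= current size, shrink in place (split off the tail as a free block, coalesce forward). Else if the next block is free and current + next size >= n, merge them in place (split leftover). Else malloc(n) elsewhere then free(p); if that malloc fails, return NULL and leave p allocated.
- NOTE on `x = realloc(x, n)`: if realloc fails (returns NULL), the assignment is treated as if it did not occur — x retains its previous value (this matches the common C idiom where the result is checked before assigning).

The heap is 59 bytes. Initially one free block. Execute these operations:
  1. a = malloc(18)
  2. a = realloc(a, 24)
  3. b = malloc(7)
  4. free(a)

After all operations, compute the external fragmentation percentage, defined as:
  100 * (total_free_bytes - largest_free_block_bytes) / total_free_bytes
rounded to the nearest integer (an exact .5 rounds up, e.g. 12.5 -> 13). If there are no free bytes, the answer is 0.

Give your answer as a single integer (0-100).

Answer: 46

Derivation:
Op 1: a = malloc(18) -> a = 0; heap: [0-17 ALLOC][18-58 FREE]
Op 2: a = realloc(a, 24) -> a = 0; heap: [0-23 ALLOC][24-58 FREE]
Op 3: b = malloc(7) -> b = 24; heap: [0-23 ALLOC][24-30 ALLOC][31-58 FREE]
Op 4: free(a) -> (freed a); heap: [0-23 FREE][24-30 ALLOC][31-58 FREE]
Free blocks: [24 28] total_free=52 largest=28 -> 100*(52-28)/52 = 2400/52 ≈ 46.154 -> rounds to 46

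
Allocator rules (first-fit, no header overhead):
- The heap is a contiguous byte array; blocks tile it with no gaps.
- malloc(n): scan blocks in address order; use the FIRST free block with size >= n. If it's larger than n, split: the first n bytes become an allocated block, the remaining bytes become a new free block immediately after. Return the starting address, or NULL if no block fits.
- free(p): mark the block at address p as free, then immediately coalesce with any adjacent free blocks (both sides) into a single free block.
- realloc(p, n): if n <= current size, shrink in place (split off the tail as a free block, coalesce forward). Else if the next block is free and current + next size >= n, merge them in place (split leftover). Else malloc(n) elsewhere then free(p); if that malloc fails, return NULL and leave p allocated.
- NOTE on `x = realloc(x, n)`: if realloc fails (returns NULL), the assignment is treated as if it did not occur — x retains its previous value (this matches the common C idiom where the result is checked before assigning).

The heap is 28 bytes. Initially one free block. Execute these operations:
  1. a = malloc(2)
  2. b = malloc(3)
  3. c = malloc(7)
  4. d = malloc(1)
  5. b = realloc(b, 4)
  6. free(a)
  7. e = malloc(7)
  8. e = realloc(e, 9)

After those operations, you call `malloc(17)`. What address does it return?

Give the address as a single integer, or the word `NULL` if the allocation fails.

Op 1: a = malloc(2) -> a = 0; heap: [0-1 ALLOC][2-27 FREE]
Op 2: b = malloc(3) -> b = 2; heap: [0-1 ALLOC][2-4 ALLOC][5-27 FREE]
Op 3: c = malloc(7) -> c = 5; heap: [0-1 ALLOC][2-4 ALLOC][5-11 ALLOC][12-27 FREE]
Op 4: d = malloc(1) -> d = 12; heap: [0-1 ALLOC][2-4 ALLOC][5-11 ALLOC][12-12 ALLOC][13-27 FREE]
Op 5: b = realloc(b, 4) -> b = 13; heap: [0-1 ALLOC][2-4 FREE][5-11 ALLOC][12-12 ALLOC][13-16 ALLOC][17-27 FREE]
Op 6: free(a) -> (freed a); heap: [0-4 FREE][5-11 ALLOC][12-12 ALLOC][13-16 ALLOC][17-27 FREE]
Op 7: e = malloc(7) -> e = 17; heap: [0-4 FREE][5-11 ALLOC][12-12 ALLOC][13-16 ALLOC][17-23 ALLOC][24-27 FREE]
Op 8: e = realloc(e, 9) -> e = 17; heap: [0-4 FREE][5-11 ALLOC][12-12 ALLOC][13-16 ALLOC][17-25 ALLOC][26-27 FREE]
malloc(17): first-fit scan over [0-4 FREE][5-11 ALLOC][12-12 ALLOC][13-16 ALLOC][17-25 ALLOC][26-27 FREE] -> NULL

Answer: NULL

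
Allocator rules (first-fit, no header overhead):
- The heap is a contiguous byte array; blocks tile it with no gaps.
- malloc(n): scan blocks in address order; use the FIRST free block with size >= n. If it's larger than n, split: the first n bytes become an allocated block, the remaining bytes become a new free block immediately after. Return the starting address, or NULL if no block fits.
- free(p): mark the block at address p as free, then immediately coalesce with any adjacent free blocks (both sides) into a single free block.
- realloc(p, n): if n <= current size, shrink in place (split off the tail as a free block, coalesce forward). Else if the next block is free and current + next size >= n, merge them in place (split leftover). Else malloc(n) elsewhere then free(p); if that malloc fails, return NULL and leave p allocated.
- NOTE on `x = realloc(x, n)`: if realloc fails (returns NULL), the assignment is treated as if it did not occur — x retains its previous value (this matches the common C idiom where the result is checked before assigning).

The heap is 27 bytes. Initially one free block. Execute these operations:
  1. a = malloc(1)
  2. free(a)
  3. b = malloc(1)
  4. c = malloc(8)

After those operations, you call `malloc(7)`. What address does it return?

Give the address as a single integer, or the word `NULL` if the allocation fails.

Answer: 9

Derivation:
Op 1: a = malloc(1) -> a = 0; heap: [0-0 ALLOC][1-26 FREE]
Op 2: free(a) -> (freed a); heap: [0-26 FREE]
Op 3: b = malloc(1) -> b = 0; heap: [0-0 ALLOC][1-26 FREE]
Op 4: c = malloc(8) -> c = 1; heap: [0-0 ALLOC][1-8 ALLOC][9-26 FREE]
malloc(7): first-fit scan over [0-0 ALLOC][1-8 ALLOC][9-26 FREE] -> 9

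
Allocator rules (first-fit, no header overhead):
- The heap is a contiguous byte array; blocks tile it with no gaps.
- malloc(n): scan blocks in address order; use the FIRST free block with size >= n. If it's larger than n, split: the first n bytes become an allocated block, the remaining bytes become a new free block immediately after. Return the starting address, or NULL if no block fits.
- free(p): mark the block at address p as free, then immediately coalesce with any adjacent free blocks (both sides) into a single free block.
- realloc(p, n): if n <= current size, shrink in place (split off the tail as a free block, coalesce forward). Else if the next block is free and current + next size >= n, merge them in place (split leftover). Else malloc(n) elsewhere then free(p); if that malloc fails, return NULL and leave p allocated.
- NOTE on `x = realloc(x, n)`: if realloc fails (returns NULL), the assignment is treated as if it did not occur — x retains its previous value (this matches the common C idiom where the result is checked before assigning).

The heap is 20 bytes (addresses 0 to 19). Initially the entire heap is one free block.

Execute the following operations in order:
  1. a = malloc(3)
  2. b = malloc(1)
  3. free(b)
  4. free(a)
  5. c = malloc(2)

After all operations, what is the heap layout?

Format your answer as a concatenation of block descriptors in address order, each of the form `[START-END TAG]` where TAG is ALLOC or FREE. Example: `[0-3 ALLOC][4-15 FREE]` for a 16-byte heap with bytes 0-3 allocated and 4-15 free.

Answer: [0-1 ALLOC][2-19 FREE]

Derivation:
Op 1: a = malloc(3) -> a = 0; heap: [0-2 ALLOC][3-19 FREE]
Op 2: b = malloc(1) -> b = 3; heap: [0-2 ALLOC][3-3 ALLOC][4-19 FREE]
Op 3: free(b) -> (freed b); heap: [0-2 ALLOC][3-19 FREE]
Op 4: free(a) -> (freed a); heap: [0-19 FREE]
Op 5: c = malloc(2) -> c = 0; heap: [0-1 ALLOC][2-19 FREE]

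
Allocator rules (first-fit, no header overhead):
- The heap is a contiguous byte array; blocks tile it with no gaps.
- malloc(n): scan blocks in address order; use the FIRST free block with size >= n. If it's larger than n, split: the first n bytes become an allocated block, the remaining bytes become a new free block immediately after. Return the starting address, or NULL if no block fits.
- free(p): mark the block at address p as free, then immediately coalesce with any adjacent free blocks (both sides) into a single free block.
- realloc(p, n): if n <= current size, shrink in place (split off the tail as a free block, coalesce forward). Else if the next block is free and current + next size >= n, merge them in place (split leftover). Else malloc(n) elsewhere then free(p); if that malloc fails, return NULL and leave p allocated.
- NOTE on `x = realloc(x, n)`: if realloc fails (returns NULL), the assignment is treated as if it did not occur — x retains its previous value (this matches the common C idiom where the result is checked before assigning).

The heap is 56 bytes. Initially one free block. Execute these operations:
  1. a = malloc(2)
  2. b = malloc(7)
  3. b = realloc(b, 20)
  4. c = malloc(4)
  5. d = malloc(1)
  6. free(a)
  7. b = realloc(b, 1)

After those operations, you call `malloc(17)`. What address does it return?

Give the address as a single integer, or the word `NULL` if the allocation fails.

Op 1: a = malloc(2) -> a = 0; heap: [0-1 ALLOC][2-55 FREE]
Op 2: b = malloc(7) -> b = 2; heap: [0-1 ALLOC][2-8 ALLOC][9-55 FREE]
Op 3: b = realloc(b, 20) -> b = 2; heap: [0-1 ALLOC][2-21 ALLOC][22-55 FREE]
Op 4: c = malloc(4) -> c = 22; heap: [0-1 ALLOC][2-21 ALLOC][22-25 ALLOC][26-55 FREE]
Op 5: d = malloc(1) -> d = 26; heap: [0-1 ALLOC][2-21 ALLOC][22-25 ALLOC][26-26 ALLOC][27-55 FREE]
Op 6: free(a) -> (freed a); heap: [0-1 FREE][2-21 ALLOC][22-25 ALLOC][26-26 ALLOC][27-55 FREE]
Op 7: b = realloc(b, 1) -> b = 2; heap: [0-1 FREE][2-2 ALLOC][3-21 FREE][22-25 ALLOC][26-26 ALLOC][27-55 FREE]
malloc(17): first-fit scan over [0-1 FREE][2-2 ALLOC][3-21 FREE][22-25 ALLOC][26-26 ALLOC][27-55 FREE] -> 3

Answer: 3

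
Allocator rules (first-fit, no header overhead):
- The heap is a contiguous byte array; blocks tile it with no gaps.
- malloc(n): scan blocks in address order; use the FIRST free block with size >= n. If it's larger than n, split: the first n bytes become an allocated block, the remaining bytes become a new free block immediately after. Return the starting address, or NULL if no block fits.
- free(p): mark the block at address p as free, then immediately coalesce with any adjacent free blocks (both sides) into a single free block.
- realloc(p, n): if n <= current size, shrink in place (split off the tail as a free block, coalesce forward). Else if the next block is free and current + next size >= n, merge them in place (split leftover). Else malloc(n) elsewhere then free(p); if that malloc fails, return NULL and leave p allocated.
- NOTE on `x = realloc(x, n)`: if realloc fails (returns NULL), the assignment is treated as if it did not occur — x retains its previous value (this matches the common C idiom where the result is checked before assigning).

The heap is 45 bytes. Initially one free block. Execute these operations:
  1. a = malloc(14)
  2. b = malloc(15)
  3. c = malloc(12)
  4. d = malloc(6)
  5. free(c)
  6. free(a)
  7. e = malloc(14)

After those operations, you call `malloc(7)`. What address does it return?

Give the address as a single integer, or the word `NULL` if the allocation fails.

Op 1: a = malloc(14) -> a = 0; heap: [0-13 ALLOC][14-44 FREE]
Op 2: b = malloc(15) -> b = 14; heap: [0-13 ALLOC][14-28 ALLOC][29-44 FREE]
Op 3: c = malloc(12) -> c = 29; heap: [0-13 ALLOC][14-28 ALLOC][29-40 ALLOC][41-44 FREE]
Op 4: d = malloc(6) -> d = NULL; heap: [0-13 ALLOC][14-28 ALLOC][29-40 ALLOC][41-44 FREE]
Op 5: free(c) -> (freed c); heap: [0-13 ALLOC][14-28 ALLOC][29-44 FREE]
Op 6: free(a) -> (freed a); heap: [0-13 FREE][14-28 ALLOC][29-44 FREE]
Op 7: e = malloc(14) -> e = 0; heap: [0-13 ALLOC][14-28 ALLOC][29-44 FREE]
malloc(7): first-fit scan over [0-13 ALLOC][14-28 ALLOC][29-44 FREE] -> 29

Answer: 29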